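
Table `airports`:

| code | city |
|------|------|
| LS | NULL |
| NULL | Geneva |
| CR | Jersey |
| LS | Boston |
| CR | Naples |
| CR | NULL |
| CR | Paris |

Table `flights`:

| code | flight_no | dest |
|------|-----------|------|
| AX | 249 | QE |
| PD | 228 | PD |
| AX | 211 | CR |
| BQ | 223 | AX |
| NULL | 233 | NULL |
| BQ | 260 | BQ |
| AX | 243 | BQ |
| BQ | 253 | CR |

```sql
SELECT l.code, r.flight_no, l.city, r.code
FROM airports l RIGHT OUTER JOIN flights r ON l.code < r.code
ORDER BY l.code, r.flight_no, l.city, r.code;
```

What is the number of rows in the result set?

13

RIGHT JOIN keeps every row from `flights`; unmatched rows get NULL for `airports`'s columns.
Matching on l.code < r.code. A NULL in a compared column never satisfies the condition.
- code=LS: 1 matching r row(s), so 1 row(s) emitted.
- code=NULL: no matching r row.
- code=CR: 1 matching r row(s), so 1 row(s) emitted.
- code=LS: 1 matching r row(s), so 1 row(s) emitted.
- code=CR: 1 matching r row(s), so 1 row(s) emitted.
- code=CR: 1 matching r row(s), so 1 row(s) emitted.
- code=CR: 1 matching r row(s), so 1 row(s) emitted.
- 7 row(s) from r found no l partner → padded with NULL.
Total: 6 matched + 7 padded = 13 rows.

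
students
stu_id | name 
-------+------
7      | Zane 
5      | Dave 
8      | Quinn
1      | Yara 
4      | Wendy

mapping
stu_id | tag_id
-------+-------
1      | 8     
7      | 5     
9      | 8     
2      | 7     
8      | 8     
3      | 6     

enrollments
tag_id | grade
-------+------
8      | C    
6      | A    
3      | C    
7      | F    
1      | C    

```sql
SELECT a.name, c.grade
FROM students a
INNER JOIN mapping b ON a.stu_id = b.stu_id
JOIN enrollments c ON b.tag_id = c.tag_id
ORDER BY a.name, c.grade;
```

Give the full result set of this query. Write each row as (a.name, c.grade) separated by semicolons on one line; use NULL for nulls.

(Quinn, C); (Yara, C)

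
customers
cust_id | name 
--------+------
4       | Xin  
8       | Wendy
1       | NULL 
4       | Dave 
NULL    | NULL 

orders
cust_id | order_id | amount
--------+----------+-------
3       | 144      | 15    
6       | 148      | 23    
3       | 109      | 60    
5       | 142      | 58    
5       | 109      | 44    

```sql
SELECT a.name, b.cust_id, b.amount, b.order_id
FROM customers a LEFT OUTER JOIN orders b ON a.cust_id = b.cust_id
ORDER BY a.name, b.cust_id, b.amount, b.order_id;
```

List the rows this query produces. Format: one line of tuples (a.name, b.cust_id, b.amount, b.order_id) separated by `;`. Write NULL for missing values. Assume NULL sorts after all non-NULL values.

(Dave, NULL, NULL, NULL); (Wendy, NULL, NULL, NULL); (Xin, NULL, NULL, NULL); (NULL, NULL, NULL, NULL); (NULL, NULL, NULL, NULL)

LEFT JOIN keeps every row from `customers`; unmatched rows get NULL for `orders`'s columns.
Matching on a.cust_id = b.cust_id. A NULL in a compared column never satisfies the condition.
Matched pairs: 0; unmatched a rows kept: 5.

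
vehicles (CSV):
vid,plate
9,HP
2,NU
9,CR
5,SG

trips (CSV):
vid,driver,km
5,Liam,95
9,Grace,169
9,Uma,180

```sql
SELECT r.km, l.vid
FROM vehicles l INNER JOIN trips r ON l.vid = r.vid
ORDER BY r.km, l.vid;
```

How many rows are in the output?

INNER JOIN keeps only pairs where the ON condition holds.
Matching on l.vid = r.vid.
- vid=9: 2 matching r row(s), so 2 row(s) emitted.
- vid=2: no matching r row, dropped.
- vid=9: 2 matching r row(s), so 2 row(s) emitted.
- vid=5: 1 matching r row(s), so 1 row(s) emitted.
Total: 5 rows.

5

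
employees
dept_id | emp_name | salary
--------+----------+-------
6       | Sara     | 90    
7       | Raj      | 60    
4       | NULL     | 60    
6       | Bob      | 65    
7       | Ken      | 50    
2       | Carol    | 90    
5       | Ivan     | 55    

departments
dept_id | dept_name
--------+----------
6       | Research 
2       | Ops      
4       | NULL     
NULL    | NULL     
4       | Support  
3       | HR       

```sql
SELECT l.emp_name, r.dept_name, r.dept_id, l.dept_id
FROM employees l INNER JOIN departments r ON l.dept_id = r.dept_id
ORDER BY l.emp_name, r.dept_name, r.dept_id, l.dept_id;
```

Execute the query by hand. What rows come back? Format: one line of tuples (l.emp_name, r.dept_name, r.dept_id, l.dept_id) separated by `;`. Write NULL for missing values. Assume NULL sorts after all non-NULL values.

(Bob, Research, 6, 6); (Carol, Ops, 2, 2); (Sara, Research, 6, 6); (NULL, Support, 4, 4); (NULL, NULL, 4, 4)

INNER JOIN keeps only pairs where the ON condition holds.
Matching on l.dept_id = r.dept_id. A NULL in a compared column never satisfies the condition.
- l (dept_id=6) pairs with 1 row(s) of r.
- l (dept_id=7) has no partner → excluded.
- l (dept_id=4) pairs with 2 row(s) of r.
- l (dept_id=6) pairs with 1 row(s) of r.
- l (dept_id=7) has no partner → excluded.
- l (dept_id=2) pairs with 1 row(s) of r.
- l (dept_id=5) has no partner → excluded.
After projecting and ordering:
l.emp_name | r.dept_name | r.dept_id | l.dept_id
Bob | Research | 6 | 6
Carol | Ops | 2 | 2
Sara | Research | 6 | 6
NULL | Support | 4 | 4
NULL | NULL | 4 | 4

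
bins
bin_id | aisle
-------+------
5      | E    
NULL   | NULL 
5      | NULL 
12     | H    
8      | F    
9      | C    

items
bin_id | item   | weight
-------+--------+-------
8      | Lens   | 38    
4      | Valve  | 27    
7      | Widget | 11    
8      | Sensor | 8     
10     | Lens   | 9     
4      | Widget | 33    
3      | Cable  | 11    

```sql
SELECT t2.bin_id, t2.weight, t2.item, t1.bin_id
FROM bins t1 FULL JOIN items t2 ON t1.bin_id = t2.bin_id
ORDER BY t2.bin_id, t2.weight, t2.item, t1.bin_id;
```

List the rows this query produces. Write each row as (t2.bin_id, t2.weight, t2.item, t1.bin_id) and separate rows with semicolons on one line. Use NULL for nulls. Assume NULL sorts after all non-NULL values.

FULL OUTER JOIN keeps every row from both sides; unmatched rows get NULL for the other side's columns.
Matching on t1.bin_id = t2.bin_id. A NULL in a compared column never satisfies the condition.
- bin_id=5: no t2 row matches, row kept with t2 columns NULL.
- bin_id=NULL: no t2 row matches, row kept with t2 columns NULL.
- bin_id=5: no t2 row matches, row kept with t2 columns NULL.
- bin_id=12: no t2 row matches, row kept with t2 columns NULL.
- bin_id=8: 2 matching t2 row(s), so 2 row(s) emitted.
- bin_id=9: no t2 row matches, row kept with t2 columns NULL.
- plus 5 unmatched t2 row(s), each kept with NULL t1 columns.

(3, 11, Cable, NULL); (4, 27, Valve, NULL); (4, 33, Widget, NULL); (7, 11, Widget, NULL); (8, 8, Sensor, 8); (8, 38, Lens, 8); (10, 9, Lens, NULL); (NULL, NULL, NULL, 5); (NULL, NULL, NULL, 5); (NULL, NULL, NULL, 9); (NULL, NULL, NULL, 12); (NULL, NULL, NULL, NULL)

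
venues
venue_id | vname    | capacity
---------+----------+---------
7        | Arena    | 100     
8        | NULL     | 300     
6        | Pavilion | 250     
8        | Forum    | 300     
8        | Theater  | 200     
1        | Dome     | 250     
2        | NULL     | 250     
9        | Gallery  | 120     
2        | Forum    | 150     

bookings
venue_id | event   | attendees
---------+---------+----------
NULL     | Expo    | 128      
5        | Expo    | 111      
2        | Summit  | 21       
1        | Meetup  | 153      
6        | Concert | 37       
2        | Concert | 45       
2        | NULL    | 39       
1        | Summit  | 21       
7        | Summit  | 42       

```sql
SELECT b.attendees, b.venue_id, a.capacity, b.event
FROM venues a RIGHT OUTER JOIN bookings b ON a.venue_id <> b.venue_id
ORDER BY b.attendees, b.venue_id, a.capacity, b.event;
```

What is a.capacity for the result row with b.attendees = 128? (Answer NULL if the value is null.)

RIGHT JOIN keeps every row from `bookings`; unmatched rows get NULL for `venues`'s columns.
Matching on a.venue_id <> b.venue_id. A NULL in a compared column never satisfies the condition.
- a row (venue_id=7): matches 7 b row(s) → 7 output row(s).
- a row (venue_id=8): matches 8 b row(s) → 8 output row(s).
- a row (venue_id=6): matches 7 b row(s) → 7 output row(s).
- a row (venue_id=8): matches 8 b row(s) → 8 output row(s).
- a row (venue_id=8): matches 8 b row(s) → 8 output row(s).
- a row (venue_id=1): matches 6 b row(s) → 6 output row(s).
- a row (venue_id=2): matches 5 b row(s) → 5 output row(s).
- a row (venue_id=9): matches 8 b row(s) → 8 output row(s).
- a row (venue_id=2): matches 5 b row(s) → 5 output row(s).
- 1 row(s) from b found no a partner → padded with NULL.

NULL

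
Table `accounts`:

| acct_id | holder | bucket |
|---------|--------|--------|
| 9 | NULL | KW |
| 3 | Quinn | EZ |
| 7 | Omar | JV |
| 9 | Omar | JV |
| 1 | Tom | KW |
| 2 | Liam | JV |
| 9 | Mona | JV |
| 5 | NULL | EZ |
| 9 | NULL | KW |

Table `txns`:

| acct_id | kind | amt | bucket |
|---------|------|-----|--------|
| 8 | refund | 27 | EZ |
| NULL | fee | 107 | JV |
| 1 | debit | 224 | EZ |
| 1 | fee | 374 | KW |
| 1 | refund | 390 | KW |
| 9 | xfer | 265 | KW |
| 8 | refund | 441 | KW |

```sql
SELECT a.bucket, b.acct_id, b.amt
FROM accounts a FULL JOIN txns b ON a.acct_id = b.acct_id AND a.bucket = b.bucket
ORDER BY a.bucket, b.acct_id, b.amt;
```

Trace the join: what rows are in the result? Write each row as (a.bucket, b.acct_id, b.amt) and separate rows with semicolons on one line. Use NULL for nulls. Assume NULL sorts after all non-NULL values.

FULL OUTER JOIN keeps every row from both sides; unmatched rows get NULL for the other side's columns.
Matching on a.acct_id = b.acct_id AND a.bucket = b.bucket. A NULL in a compared column never satisfies the condition.
- a[0] acct_id=9, bucket=KW → 1 match(es) in b → 1 row(s).
- a[1] acct_id=3, bucket=EZ → no match; kept with NULLs on the b side.
- a[2] acct_id=7, bucket=JV → no match; kept with NULLs on the b side.
- a[3] acct_id=9, bucket=JV → no match; kept with NULLs on the b side.
- a[4] acct_id=1, bucket=KW → 2 match(es) in b → 2 row(s).
- a[5] acct_id=2, bucket=JV → no match; kept with NULLs on the b side.
- a[6] acct_id=9, bucket=JV → no match; kept with NULLs on the b side.
- a[7] acct_id=5, bucket=EZ → no match; kept with NULLs on the b side.
- a[8] acct_id=9, bucket=KW → 1 match(es) in b → 1 row(s).
- plus 4 unmatched b row(s), each kept with NULL a columns.

(EZ, NULL, NULL); (EZ, NULL, NULL); (JV, NULL, NULL); (JV, NULL, NULL); (JV, NULL, NULL); (JV, NULL, NULL); (KW, 1, 374); (KW, 1, 390); (KW, 9, 265); (KW, 9, 265); (NULL, 1, 224); (NULL, 8, 27); (NULL, 8, 441); (NULL, NULL, 107)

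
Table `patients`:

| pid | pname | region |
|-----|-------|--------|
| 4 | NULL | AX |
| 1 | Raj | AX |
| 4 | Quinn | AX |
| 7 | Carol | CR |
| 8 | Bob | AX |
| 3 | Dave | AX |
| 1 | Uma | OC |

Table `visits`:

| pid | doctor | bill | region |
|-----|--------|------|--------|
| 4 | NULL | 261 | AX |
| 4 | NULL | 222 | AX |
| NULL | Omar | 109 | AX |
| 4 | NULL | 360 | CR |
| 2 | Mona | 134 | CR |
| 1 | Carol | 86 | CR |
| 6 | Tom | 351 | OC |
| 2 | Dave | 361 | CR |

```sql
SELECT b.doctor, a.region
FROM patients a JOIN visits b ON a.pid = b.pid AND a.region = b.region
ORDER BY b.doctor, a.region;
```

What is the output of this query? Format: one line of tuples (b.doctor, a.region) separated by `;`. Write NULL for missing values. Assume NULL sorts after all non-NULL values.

(NULL, AX); (NULL, AX); (NULL, AX); (NULL, AX)

INNER JOIN keeps only pairs where the ON condition holds.
Matching on a.pid = b.pid AND a.region = b.region. A NULL in a compared column never satisfies the condition.
Matched pairs: 4.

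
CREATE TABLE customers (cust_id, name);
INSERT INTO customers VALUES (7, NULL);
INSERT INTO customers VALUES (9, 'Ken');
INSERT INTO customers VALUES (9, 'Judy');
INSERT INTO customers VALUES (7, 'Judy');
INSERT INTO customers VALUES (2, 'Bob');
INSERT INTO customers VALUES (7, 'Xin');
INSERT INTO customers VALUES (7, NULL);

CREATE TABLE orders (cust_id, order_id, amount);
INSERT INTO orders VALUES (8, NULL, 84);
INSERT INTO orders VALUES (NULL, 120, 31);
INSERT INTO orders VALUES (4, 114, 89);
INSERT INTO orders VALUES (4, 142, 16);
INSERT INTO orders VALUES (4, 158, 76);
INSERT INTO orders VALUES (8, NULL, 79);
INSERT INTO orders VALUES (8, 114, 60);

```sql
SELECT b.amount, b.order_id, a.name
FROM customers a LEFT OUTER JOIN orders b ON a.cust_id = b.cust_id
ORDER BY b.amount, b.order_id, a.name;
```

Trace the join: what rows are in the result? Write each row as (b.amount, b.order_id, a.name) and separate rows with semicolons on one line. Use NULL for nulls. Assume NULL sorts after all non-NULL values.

(NULL, NULL, Bob); (NULL, NULL, Judy); (NULL, NULL, Judy); (NULL, NULL, Ken); (NULL, NULL, Xin); (NULL, NULL, NULL); (NULL, NULL, NULL)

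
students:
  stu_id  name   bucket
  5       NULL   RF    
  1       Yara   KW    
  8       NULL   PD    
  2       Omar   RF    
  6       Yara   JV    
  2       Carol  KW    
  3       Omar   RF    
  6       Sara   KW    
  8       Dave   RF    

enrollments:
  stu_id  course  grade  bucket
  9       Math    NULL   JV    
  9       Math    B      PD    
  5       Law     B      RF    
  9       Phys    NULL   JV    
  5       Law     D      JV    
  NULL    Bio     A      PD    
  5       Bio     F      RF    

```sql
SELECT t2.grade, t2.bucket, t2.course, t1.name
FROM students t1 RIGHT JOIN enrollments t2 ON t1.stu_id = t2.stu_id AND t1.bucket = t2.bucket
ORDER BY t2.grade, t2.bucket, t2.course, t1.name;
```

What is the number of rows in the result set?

7

RIGHT JOIN keeps every row from `enrollments`; unmatched rows get NULL for `students`'s columns.
Matching on t1.stu_id = t2.stu_id AND t1.bucket = t2.bucket. A NULL in a compared column never satisfies the condition.
- t1 row (stu_id=5, bucket=RF): matches 2 t2 row(s) → 2 output row(s).
- t1 row (stu_id=1, bucket=KW): no match.
- t1 row (stu_id=8, bucket=PD): no match.
- t1 row (stu_id=2, bucket=RF): no match.
- t1 row (stu_id=6, bucket=JV): no match.
- t1 row (stu_id=2, bucket=KW): no match.
- t1 row (stu_id=3, bucket=RF): no match.
- t1 row (stu_id=6, bucket=KW): no match.
- t1 row (stu_id=8, bucket=RF): no match.
- 5 row(s) from t2 found no t1 partner → padded with NULL.
Total: 2 matched + 5 padded = 7 rows.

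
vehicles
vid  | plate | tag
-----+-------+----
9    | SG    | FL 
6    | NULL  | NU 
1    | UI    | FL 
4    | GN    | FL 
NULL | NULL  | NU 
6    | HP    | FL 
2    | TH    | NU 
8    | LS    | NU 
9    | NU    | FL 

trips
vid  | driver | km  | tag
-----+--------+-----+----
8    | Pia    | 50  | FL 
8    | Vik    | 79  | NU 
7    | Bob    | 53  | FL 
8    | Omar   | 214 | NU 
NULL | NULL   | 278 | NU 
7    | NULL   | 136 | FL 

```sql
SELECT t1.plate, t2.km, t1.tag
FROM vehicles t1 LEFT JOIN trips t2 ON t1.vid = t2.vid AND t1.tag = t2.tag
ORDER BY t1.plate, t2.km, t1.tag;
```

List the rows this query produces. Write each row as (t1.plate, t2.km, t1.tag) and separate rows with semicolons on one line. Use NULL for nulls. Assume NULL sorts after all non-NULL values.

(GN, NULL, FL); (HP, NULL, FL); (LS, 79, NU); (LS, 214, NU); (NU, NULL, FL); (SG, NULL, FL); (TH, NULL, NU); (UI, NULL, FL); (NULL, NULL, NU); (NULL, NULL, NU)

LEFT JOIN keeps every row from `vehicles`; unmatched rows get NULL for `trips`'s columns.
Matching on t1.vid = t2.vid AND t1.tag = t2.tag. A NULL in a compared column never satisfies the condition.
- t1 (vid=9, tag=FL) has no partner → padded with NULL.
- t1 (vid=6, tag=NU) has no partner → padded with NULL.
- t1 (vid=1, tag=FL) has no partner → padded with NULL.
- t1 (vid=4, tag=FL) has no partner → padded with NULL.
- t1 (vid=NULL, tag=NU) has no partner → padded with NULL.
- t1 (vid=6, tag=FL) has no partner → padded with NULL.
- t1 (vid=2, tag=NU) has no partner → padded with NULL.
- t1 (vid=8, tag=NU) pairs with 2 row(s) of t2.
- t1 (vid=9, tag=FL) has no partner → padded with NULL.
After projecting and ordering:
t1.plate | t2.km | t1.tag
GN | NULL | FL
HP | NULL | FL
LS | 79 | NU
LS | 214 | NU
NU | NULL | FL
SG | NULL | FL
TH | NULL | NU
UI | NULL | FL
NULL | NULL | NU
NULL | NULL | NU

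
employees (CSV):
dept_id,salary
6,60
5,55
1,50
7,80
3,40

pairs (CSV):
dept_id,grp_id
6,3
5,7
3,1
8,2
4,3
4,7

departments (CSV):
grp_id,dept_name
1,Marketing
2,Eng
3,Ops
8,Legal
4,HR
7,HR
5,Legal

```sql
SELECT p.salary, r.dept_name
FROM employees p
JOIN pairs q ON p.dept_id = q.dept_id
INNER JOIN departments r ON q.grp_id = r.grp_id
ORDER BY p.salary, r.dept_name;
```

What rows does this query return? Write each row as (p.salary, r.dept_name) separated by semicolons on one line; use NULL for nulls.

Step 1 — p INNER JOIN q on dept_id → 3 row(s).
Then INNER JOIN `departments r` on grp_id: keep only rows whose q.grp_id appears in r.

(40, Marketing); (55, HR); (60, Ops)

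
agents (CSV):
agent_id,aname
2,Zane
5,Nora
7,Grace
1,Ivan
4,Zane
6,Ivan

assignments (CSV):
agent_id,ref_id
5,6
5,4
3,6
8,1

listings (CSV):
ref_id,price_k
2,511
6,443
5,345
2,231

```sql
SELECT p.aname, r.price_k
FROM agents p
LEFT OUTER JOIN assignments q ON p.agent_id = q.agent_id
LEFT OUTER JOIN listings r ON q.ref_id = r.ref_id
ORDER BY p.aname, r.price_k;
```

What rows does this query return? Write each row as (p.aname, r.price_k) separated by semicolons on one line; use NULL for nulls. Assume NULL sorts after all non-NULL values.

(Grace, NULL); (Ivan, NULL); (Ivan, NULL); (Nora, 443); (Nora, NULL); (Zane, NULL); (Zane, NULL)

Step 1 — p LEFT JOIN q on agent_id → 7 row(s).
Then LEFT JOIN `listings r` on ref_id: each of those 7 rows is kept; rows whose q.ref_id has no match in r get NULL for r's columns.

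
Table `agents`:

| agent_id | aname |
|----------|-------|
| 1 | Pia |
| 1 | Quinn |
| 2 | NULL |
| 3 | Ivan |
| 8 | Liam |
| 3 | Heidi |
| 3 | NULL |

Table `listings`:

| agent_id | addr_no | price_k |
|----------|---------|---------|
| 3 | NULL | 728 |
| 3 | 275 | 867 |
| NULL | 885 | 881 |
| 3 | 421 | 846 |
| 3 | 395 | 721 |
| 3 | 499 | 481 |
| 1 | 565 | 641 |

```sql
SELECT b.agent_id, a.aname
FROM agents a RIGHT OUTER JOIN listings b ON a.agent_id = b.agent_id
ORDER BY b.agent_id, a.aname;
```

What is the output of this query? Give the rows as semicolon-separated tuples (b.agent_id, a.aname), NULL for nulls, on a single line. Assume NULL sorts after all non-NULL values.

(1, Pia); (1, Quinn); (3, Heidi); (3, Heidi); (3, Heidi); (3, Heidi); (3, Heidi); (3, Ivan); (3, Ivan); (3, Ivan); (3, Ivan); (3, Ivan); (3, NULL); (3, NULL); (3, NULL); (3, NULL); (3, NULL); (NULL, NULL)

RIGHT JOIN keeps every row from `listings`; unmatched rows get NULL for `agents`'s columns.
Matching on a.agent_id = b.agent_id. A NULL in a compared column never satisfies the condition.
- a[0] agent_id=1 → 1 match(es) in b → 1 row(s).
- a[1] agent_id=1 → 1 match(es) in b → 1 row(s).
- a[2] agent_id=2 → no match.
- a[3] agent_id=3 → 5 match(es) in b → 5 row(s).
- a[4] agent_id=8 → no match.
- a[5] agent_id=3 → 5 match(es) in b → 5 row(s).
- a[6] agent_id=3 → 5 match(es) in b → 5 row(s).
- 1 row(s) from b found no a partner → padded with NULL.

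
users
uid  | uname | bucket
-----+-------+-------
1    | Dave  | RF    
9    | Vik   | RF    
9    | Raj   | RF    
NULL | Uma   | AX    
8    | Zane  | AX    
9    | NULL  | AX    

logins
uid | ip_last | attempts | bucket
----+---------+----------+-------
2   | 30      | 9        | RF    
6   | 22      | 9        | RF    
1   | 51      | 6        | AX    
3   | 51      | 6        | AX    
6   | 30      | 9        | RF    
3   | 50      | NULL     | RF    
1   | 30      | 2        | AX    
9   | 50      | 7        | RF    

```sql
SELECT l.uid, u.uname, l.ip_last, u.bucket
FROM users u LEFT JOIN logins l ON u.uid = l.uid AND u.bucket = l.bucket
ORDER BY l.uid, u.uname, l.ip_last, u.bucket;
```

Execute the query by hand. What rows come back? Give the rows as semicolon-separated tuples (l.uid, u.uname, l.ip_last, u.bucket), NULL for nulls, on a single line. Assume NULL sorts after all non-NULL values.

(9, Raj, 50, RF); (9, Vik, 50, RF); (NULL, Dave, NULL, RF); (NULL, Uma, NULL, AX); (NULL, Zane, NULL, AX); (NULL, NULL, NULL, AX)

LEFT JOIN keeps every row from `users`; unmatched rows get NULL for `logins`'s columns.
Matching on u.uid = l.uid AND u.bucket = l.bucket. A NULL in a compared column never satisfies the condition.
- u[0] uid=1, bucket=RF → no match; kept with NULLs on the l side.
- u[1] uid=9, bucket=RF → 1 match(es) in l → 1 row(s).
- u[2] uid=9, bucket=RF → 1 match(es) in l → 1 row(s).
- u[3] uid=NULL, bucket=AX → no match; kept with NULLs on the l side.
- u[4] uid=8, bucket=AX → no match; kept with NULLs on the l side.
- u[5] uid=9, bucket=AX → no match; kept with NULLs on the l side.
After projecting and ordering:
l.uid | u.uname | l.ip_last | u.bucket
9 | Raj | 50 | RF
9 | Vik | 50 | RF
NULL | Dave | NULL | RF
NULL | Uma | NULL | AX
NULL | Zane | NULL | AX
NULL | NULL | NULL | AX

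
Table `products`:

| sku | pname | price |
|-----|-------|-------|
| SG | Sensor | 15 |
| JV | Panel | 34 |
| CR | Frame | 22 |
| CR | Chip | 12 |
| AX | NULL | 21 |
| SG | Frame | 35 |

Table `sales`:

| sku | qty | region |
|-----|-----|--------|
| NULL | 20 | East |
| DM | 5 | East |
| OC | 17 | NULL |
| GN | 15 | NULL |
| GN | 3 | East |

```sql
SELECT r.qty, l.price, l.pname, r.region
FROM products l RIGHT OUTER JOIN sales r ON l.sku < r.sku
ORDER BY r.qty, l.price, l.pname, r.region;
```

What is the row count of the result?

14

RIGHT JOIN keeps every row from `sales`; unmatched rows get NULL for `products`'s columns.
Matching on l.sku < r.sku. A NULL in a compared column never satisfies the condition.
- l row (sku=SG): no match.
- l row (sku=JV): matches 1 r row(s) → 1 output row(s).
- l row (sku=CR): matches 4 r row(s) → 4 output row(s).
- l row (sku=CR): matches 4 r row(s) → 4 output row(s).
- l row (sku=AX): matches 4 r row(s) → 4 output row(s).
- l row (sku=SG): no match.
- 1 r row(s) had no l match → kept, l columns NULL.
Total: 13 matched + 1 padded = 14 rows.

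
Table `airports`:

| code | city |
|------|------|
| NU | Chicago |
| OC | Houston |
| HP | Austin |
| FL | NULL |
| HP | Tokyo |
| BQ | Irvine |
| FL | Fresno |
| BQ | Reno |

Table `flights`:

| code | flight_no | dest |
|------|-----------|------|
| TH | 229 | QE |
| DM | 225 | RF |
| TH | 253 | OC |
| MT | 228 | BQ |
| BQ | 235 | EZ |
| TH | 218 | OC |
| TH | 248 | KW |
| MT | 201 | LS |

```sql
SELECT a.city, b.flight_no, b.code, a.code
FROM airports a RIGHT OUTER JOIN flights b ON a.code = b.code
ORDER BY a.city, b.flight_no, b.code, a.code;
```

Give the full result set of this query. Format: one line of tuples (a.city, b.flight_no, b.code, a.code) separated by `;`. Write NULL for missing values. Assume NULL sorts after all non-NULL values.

RIGHT JOIN keeps every row from `flights`; unmatched rows get NULL for `airports`'s columns.
Matching on a.code = b.code.
- code=NU: no matching b row.
- code=OC: no matching b row.
- code=HP: no matching b row.
- code=FL: no matching b row.
- code=HP: no matching b row.
- code=BQ: 1 matching b row(s), so 1 row(s) emitted.
- code=FL: no matching b row.
- code=BQ: 1 matching b row(s), so 1 row(s) emitted.
- plus 7 unmatched b row(s), each kept with NULL a columns.
After projecting and ordering:
a.city | b.flight_no | b.code | a.code
Irvine | 235 | BQ | BQ
Reno | 235 | BQ | BQ
NULL | 201 | MT | NULL
NULL | 218 | TH | NULL
NULL | 225 | DM | NULL
NULL | 228 | MT | NULL
NULL | 229 | TH | NULL
NULL | 248 | TH | NULL
NULL | 253 | TH | NULL

(Irvine, 235, BQ, BQ); (Reno, 235, BQ, BQ); (NULL, 201, MT, NULL); (NULL, 218, TH, NULL); (NULL, 225, DM, NULL); (NULL, 228, MT, NULL); (NULL, 229, TH, NULL); (NULL, 248, TH, NULL); (NULL, 253, TH, NULL)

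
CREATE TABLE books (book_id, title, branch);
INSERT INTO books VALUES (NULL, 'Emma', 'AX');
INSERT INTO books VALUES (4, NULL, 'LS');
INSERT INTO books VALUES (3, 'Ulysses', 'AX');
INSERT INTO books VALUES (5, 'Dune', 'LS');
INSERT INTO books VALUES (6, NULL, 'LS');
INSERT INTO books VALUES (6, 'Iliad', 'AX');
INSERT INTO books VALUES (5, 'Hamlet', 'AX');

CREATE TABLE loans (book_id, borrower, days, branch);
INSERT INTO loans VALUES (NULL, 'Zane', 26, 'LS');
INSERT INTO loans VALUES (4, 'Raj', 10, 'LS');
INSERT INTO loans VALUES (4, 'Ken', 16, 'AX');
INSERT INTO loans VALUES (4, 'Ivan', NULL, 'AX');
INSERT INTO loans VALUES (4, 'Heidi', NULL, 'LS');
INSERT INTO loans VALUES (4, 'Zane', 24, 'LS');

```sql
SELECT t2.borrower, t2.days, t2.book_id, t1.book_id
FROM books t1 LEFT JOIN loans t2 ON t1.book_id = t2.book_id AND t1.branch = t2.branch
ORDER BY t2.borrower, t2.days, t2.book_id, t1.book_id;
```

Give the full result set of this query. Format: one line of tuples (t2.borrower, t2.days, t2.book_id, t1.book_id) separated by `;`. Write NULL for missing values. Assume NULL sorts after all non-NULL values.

LEFT JOIN keeps every row from `books`; unmatched rows get NULL for `loans`'s columns.
Matching on t1.book_id = t2.book_id AND t1.branch = t2.branch. A NULL in a compared column never satisfies the condition.
- t1[0] book_id=NULL, branch=AX → no match; kept with NULLs on the t2 side.
- t1[1] book_id=4, branch=LS → 3 match(es) in t2 → 3 row(s).
- t1[2] book_id=3, branch=AX → no match; kept with NULLs on the t2 side.
- t1[3] book_id=5, branch=LS → no match; kept with NULLs on the t2 side.
- t1[4] book_id=6, branch=LS → no match; kept with NULLs on the t2 side.
- t1[5] book_id=6, branch=AX → no match; kept with NULLs on the t2 side.
- t1[6] book_id=5, branch=AX → no match; kept with NULLs on the t2 side.
After projecting and ordering:
t2.borrower | t2.days | t2.book_id | t1.book_id
Heidi | NULL | 4 | 4
Raj | 10 | 4 | 4
Zane | 24 | 4 | 4
NULL | NULL | NULL | 3
NULL | NULL | NULL | 5
NULL | NULL | NULL | 5
NULL | NULL | NULL | 6
NULL | NULL | NULL | 6
NULL | NULL | NULL | NULL

(Heidi, NULL, 4, 4); (Raj, 10, 4, 4); (Zane, 24, 4, 4); (NULL, NULL, NULL, 3); (NULL, NULL, NULL, 5); (NULL, NULL, NULL, 5); (NULL, NULL, NULL, 6); (NULL, NULL, NULL, 6); (NULL, NULL, NULL, NULL)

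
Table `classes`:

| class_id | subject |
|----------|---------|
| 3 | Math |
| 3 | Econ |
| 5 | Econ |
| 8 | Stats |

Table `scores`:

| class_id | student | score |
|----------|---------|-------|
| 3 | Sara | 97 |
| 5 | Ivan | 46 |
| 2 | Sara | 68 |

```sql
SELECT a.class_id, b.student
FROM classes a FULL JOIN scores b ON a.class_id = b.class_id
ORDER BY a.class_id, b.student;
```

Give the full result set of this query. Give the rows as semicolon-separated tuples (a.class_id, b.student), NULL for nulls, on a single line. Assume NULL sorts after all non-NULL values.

(3, Sara); (3, Sara); (5, Ivan); (8, NULL); (NULL, Sara)

FULL OUTER JOIN keeps every row from both sides; unmatched rows get NULL for the other side's columns.
Matching on a.class_id = b.class_id.
Matched pairs: 3; unmatched a rows kept: 1; unmatched b rows kept: 1.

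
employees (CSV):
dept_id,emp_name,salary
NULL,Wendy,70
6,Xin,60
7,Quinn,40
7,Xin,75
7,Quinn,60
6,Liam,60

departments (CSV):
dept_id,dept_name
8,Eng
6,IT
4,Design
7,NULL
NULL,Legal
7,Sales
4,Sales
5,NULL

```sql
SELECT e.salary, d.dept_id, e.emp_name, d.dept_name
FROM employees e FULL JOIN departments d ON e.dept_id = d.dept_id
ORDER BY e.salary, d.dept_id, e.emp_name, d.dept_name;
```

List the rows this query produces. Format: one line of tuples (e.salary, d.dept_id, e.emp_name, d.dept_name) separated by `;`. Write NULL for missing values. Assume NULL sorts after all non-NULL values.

FULL OUTER JOIN keeps every row from both sides; unmatched rows get NULL for the other side's columns.
Matching on e.dept_id = d.dept_id. A NULL in a compared column never satisfies the condition.
- e (dept_id=NULL) has no partner → padded with NULL.
- e (dept_id=6) pairs with 1 row(s) of d.
- e (dept_id=7) pairs with 2 row(s) of d.
- e (dept_id=7) pairs with 2 row(s) of d.
- e (dept_id=7) pairs with 2 row(s) of d.
- e (dept_id=6) pairs with 1 row(s) of d.
- 5 d row(s) had no e match → kept, e columns NULL.

(40, 7, Quinn, Sales); (40, 7, Quinn, NULL); (60, 6, Liam, IT); (60, 6, Xin, IT); (60, 7, Quinn, Sales); (60, 7, Quinn, NULL); (70, NULL, Wendy, NULL); (75, 7, Xin, Sales); (75, 7, Xin, NULL); (NULL, 4, NULL, Design); (NULL, 4, NULL, Sales); (NULL, 5, NULL, NULL); (NULL, 8, NULL, Eng); (NULL, NULL, NULL, Legal)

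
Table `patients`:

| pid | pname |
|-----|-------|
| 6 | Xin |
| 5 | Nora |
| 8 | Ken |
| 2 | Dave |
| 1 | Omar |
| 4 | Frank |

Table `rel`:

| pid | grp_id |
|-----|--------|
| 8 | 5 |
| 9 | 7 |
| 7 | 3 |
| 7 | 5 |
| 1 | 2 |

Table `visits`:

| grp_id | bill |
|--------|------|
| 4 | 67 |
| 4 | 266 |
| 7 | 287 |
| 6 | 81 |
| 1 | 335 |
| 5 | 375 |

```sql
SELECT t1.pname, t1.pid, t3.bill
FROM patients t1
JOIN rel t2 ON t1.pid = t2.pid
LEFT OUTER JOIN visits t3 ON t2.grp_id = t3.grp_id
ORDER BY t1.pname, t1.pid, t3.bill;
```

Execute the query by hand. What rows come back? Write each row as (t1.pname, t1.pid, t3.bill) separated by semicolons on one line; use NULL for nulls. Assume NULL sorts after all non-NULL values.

Step 1 — t1 INNER JOIN t2 on pid → 2 row(s).
Then LEFT JOIN `visits t3` on grp_id: each of those 2 rows is kept; rows whose t2.grp_id has no match in t3 get NULL for t3's columns.

(Ken, 8, 375); (Omar, 1, NULL)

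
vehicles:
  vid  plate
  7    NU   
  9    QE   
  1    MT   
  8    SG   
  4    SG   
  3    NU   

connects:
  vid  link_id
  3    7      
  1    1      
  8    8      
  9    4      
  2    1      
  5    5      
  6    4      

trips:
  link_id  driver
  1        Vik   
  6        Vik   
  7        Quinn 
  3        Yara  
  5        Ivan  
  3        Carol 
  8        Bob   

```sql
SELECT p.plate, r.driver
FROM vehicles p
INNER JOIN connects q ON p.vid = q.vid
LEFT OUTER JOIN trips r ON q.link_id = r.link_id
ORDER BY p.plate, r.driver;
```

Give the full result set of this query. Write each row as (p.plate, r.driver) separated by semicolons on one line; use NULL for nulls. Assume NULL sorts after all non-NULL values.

(MT, Vik); (NU, Quinn); (QE, NULL); (SG, Bob)

Step 1 — p INNER JOIN q on vid → 4 row(s).
Then LEFT JOIN `trips r` on link_id: each of those 4 rows is kept; rows whose q.link_id has no match in r get NULL for r's columns.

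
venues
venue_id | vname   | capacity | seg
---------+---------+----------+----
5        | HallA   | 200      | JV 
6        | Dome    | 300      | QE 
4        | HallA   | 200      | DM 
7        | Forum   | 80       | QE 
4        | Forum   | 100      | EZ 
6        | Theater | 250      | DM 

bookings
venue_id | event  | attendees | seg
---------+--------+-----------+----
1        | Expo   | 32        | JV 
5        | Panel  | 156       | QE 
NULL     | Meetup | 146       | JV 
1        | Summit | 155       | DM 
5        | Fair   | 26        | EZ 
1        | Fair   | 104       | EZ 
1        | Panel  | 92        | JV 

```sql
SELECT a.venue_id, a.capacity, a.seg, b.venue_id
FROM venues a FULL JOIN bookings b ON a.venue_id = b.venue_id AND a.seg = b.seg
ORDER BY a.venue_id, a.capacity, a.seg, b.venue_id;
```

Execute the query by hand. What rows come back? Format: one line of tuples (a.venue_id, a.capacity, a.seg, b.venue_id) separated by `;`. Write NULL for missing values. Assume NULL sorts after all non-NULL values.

(4, 100, EZ, NULL); (4, 200, DM, NULL); (5, 200, JV, NULL); (6, 250, DM, NULL); (6, 300, QE, NULL); (7, 80, QE, NULL); (NULL, NULL, NULL, 1); (NULL, NULL, NULL, 1); (NULL, NULL, NULL, 1); (NULL, NULL, NULL, 1); (NULL, NULL, NULL, 5); (NULL, NULL, NULL, 5); (NULL, NULL, NULL, NULL)

FULL OUTER JOIN keeps every row from both sides; unmatched rows get NULL for the other side's columns.
Matching on a.venue_id = b.venue_id AND a.seg = b.seg. A NULL in a compared column never satisfies the condition.
- a (venue_id=5, seg=JV) has no partner → padded with NULL.
- a (venue_id=6, seg=QE) has no partner → padded with NULL.
- a (venue_id=4, seg=DM) has no partner → padded with NULL.
- a (venue_id=7, seg=QE) has no partner → padded with NULL.
- a (venue_id=4, seg=EZ) has no partner → padded with NULL.
- a (venue_id=6, seg=DM) has no partner → padded with NULL.
- 7 b row(s) had no a match → kept, a columns NULL.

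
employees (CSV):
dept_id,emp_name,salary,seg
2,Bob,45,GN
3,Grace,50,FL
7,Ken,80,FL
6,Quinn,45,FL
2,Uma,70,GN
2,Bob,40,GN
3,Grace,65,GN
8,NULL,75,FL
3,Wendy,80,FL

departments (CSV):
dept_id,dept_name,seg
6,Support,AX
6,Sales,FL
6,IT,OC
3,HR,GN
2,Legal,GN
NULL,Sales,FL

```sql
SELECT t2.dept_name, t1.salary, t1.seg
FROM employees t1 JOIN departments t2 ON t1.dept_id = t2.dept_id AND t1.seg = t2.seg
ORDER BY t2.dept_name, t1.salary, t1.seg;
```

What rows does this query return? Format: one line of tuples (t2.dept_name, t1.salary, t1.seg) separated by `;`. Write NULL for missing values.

(HR, 65, GN); (Legal, 40, GN); (Legal, 45, GN); (Legal, 70, GN); (Sales, 45, FL)

INNER JOIN keeps only pairs where the ON condition holds.
Matching on t1.dept_id = t2.dept_id AND t1.seg = t2.seg. A NULL in a compared column never satisfies the condition.
- t1 (dept_id=2, seg=GN) pairs with 1 row(s) of t2.
- t1 (dept_id=3, seg=FL) has no partner → excluded.
- t1 (dept_id=7, seg=FL) has no partner → excluded.
- t1 (dept_id=6, seg=FL) pairs with 1 row(s) of t2.
- t1 (dept_id=2, seg=GN) pairs with 1 row(s) of t2.
- t1 (dept_id=2, seg=GN) pairs with 1 row(s) of t2.
- t1 (dept_id=3, seg=GN) pairs with 1 row(s) of t2.
- t1 (dept_id=8, seg=FL) has no partner → excluded.
- t1 (dept_id=3, seg=FL) has no partner → excluded.
After projecting and ordering:
t2.dept_name | t1.salary | t1.seg
HR | 65 | GN
Legal | 40 | GN
Legal | 45 | GN
Legal | 70 | GN
Sales | 45 | FL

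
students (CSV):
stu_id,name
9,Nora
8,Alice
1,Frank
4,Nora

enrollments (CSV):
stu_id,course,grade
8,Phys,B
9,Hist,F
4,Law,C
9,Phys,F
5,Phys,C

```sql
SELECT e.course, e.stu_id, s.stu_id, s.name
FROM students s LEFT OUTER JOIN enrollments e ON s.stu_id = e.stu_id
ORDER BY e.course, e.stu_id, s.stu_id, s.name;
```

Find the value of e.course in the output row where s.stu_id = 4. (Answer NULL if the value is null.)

LEFT JOIN keeps every row from `students`; unmatched rows get NULL for `enrollments`'s columns.
Matching on s.stu_id = e.stu_id.
- stu_id=9: 2 matching e row(s), so 2 row(s) emitted.
- stu_id=8: 1 matching e row(s), so 1 row(s) emitted.
- stu_id=1: no e row matches, row kept with e columns NULL.
- stu_id=4: 1 matching e row(s), so 1 row(s) emitted.

Law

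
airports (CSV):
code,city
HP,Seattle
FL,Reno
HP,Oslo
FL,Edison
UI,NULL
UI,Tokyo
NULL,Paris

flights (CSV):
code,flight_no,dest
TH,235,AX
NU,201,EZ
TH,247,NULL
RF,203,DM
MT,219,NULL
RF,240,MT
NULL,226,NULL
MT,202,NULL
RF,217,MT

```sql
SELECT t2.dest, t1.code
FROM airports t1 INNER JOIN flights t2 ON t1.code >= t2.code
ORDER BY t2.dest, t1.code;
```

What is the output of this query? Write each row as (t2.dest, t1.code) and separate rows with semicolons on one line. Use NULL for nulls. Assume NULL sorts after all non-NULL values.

(AX, UI); (AX, UI); (DM, UI); (DM, UI); (EZ, UI); (EZ, UI); (MT, UI); (MT, UI); (MT, UI); (MT, UI); (NULL, UI); (NULL, UI); (NULL, UI); (NULL, UI); (NULL, UI); (NULL, UI)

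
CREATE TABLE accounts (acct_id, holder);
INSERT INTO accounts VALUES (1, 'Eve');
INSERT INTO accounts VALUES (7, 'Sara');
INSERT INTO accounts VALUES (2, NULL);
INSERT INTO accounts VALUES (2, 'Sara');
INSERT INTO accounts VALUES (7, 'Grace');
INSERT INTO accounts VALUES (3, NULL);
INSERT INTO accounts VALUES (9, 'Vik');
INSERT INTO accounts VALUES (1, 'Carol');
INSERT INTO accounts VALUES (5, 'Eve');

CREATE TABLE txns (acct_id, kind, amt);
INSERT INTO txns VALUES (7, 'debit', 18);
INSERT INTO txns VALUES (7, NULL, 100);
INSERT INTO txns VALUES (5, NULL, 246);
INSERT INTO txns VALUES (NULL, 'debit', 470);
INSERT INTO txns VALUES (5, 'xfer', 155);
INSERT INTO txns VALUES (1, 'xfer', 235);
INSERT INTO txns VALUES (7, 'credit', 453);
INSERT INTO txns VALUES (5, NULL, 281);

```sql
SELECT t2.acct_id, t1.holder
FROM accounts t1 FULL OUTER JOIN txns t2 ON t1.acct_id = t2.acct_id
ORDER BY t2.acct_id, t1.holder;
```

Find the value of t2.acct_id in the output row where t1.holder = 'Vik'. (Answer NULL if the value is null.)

NULL

FULL OUTER JOIN keeps every row from both sides; unmatched rows get NULL for the other side's columns.
Matching on t1.acct_id = t2.acct_id. A NULL in a compared column never satisfies the condition.
- t1 row (acct_id=1): matches 1 t2 row(s) → 1 output row(s).
- t1 row (acct_id=7): matches 3 t2 row(s) → 3 output row(s).
- t1 row (acct_id=2): no match → kept, t2 columns NULL.
- t1 row (acct_id=2): no match → kept, t2 columns NULL.
- t1 row (acct_id=7): matches 3 t2 row(s) → 3 output row(s).
- t1 row (acct_id=3): no match → kept, t2 columns NULL.
- t1 row (acct_id=9): no match → kept, t2 columns NULL.
- t1 row (acct_id=1): matches 1 t2 row(s) → 1 output row(s).
- t1 row (acct_id=5): matches 3 t2 row(s) → 3 output row(s).
- 1 t2 row(s) had no t1 match → kept, t1 columns NULL.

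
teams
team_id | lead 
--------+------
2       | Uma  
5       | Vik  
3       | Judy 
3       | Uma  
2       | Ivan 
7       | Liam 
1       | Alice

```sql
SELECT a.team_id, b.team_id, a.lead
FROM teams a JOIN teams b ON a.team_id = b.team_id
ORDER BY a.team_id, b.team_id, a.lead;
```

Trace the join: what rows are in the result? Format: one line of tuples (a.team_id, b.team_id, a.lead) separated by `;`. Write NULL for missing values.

INNER JOIN keeps only pairs where the ON condition holds.
Matching on a.team_id = b.team_id.
- a row (team_id=2): matches 2 b row(s) → 2 output row(s).
- a row (team_id=5): matches 1 b row(s) → 1 output row(s).
- a row (team_id=3): matches 2 b row(s) → 2 output row(s).
- a row (team_id=3): matches 2 b row(s) → 2 output row(s).
- a row (team_id=2): matches 2 b row(s) → 2 output row(s).
- a row (team_id=7): matches 1 b row(s) → 1 output row(s).
- a row (team_id=1): matches 1 b row(s) → 1 output row(s).

(1, 1, Alice); (2, 2, Ivan); (2, 2, Ivan); (2, 2, Uma); (2, 2, Uma); (3, 3, Judy); (3, 3, Judy); (3, 3, Uma); (3, 3, Uma); (5, 5, Vik); (7, 7, Liam)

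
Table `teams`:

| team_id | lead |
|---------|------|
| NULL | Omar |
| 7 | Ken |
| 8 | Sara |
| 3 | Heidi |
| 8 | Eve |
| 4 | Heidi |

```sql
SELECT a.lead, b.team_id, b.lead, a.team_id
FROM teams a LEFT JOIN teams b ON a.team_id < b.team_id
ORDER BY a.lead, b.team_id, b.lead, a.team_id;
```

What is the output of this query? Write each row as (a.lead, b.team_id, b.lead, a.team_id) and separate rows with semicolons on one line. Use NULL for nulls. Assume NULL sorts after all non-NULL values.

LEFT JOIN keeps every row from `teams a`; unmatched rows get NULL for `teams b`'s columns.
Matching on a.team_id < b.team_id. A NULL in a compared column never satisfies the condition.
Matched pairs: 9; unmatched a rows kept: 3.

(Eve, NULL, NULL, 8); (Heidi, 4, Heidi, 3); (Heidi, 7, Ken, 3); (Heidi, 7, Ken, 4); (Heidi, 8, Eve, 3); (Heidi, 8, Eve, 4); (Heidi, 8, Sara, 3); (Heidi, 8, Sara, 4); (Ken, 8, Eve, 7); (Ken, 8, Sara, 7); (Omar, NULL, NULL, NULL); (Sara, NULL, NULL, 8)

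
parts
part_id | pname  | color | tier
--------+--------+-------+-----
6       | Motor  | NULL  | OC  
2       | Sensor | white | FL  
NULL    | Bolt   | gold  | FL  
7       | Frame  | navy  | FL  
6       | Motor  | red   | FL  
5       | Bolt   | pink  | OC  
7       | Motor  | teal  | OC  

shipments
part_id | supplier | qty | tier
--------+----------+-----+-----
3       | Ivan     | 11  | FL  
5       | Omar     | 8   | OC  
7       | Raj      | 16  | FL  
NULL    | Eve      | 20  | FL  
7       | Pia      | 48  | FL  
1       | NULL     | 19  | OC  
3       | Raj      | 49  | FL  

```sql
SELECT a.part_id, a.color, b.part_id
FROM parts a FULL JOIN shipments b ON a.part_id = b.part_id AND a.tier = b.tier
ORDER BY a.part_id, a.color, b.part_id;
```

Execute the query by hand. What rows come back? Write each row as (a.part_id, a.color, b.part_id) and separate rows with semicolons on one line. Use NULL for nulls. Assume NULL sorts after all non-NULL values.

(2, white, NULL); (5, pink, 5); (6, red, NULL); (6, NULL, NULL); (7, navy, 7); (7, navy, 7); (7, teal, NULL); (NULL, gold, NULL); (NULL, NULL, 1); (NULL, NULL, 3); (NULL, NULL, 3); (NULL, NULL, NULL)

FULL OUTER JOIN keeps every row from both sides; unmatched rows get NULL for the other side's columns.
Matching on a.part_id = b.part_id AND a.tier = b.tier. A NULL in a compared column never satisfies the condition.
Matched pairs: 3; unmatched a rows kept: 5; unmatched b rows kept: 4.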